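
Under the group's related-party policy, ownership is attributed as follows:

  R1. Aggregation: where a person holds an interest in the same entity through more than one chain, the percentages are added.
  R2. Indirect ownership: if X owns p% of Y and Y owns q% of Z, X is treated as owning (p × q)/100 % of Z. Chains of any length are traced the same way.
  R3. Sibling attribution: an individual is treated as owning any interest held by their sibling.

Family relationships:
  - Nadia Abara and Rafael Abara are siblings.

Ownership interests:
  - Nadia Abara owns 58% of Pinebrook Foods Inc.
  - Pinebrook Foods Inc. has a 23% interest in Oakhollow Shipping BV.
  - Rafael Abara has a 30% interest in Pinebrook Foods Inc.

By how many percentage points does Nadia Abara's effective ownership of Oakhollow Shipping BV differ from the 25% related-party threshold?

4.76

By sibling attribution (R3), Nadia Abara is treated as also owning Rafael Abara's interest in Pinebrook Foods Inc, giving 58% + 30% = 88%.
Chain via Pinebrook Foods Inc. (R2): 88% × 23% = 20.24% of Oakhollow Shipping BV.
20.24% falls short of the 25% threshold by 4.76 percentage points.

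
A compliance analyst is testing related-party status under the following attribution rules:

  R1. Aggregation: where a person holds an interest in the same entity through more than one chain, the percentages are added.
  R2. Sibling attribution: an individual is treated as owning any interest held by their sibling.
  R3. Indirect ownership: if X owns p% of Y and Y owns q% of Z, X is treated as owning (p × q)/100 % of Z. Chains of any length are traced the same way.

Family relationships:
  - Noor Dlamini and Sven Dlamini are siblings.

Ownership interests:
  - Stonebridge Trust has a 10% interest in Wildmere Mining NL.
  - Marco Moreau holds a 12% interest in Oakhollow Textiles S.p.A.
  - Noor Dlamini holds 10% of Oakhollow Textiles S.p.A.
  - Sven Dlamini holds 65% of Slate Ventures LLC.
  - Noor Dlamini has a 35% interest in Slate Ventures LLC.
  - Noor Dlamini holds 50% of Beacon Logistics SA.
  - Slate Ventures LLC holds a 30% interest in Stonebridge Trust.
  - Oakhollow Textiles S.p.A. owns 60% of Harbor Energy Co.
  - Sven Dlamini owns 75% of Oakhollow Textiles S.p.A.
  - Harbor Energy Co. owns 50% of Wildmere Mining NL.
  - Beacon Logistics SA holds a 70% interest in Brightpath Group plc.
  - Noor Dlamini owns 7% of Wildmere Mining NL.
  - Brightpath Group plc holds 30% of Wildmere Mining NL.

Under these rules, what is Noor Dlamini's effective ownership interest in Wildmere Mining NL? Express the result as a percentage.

By sibling attribution (R2), Noor Dlamini is treated as also owning Sven Dlamini's interest in Oakhollow Textiles S.p.A, giving 10% + 75% = 85%.
By sibling attribution (R2), Noor Dlamini is treated as also owning Sven Dlamini's interest in Slate Ventures LLC, giving 35% + 65% = 100%.
Chain via Oakhollow Textiles S.p.A. → Harbor Energy Co. (R3): 85% × 60% × 50% = 25.5% of Wildmere Mining NL.
Chain via Beacon Logistics SA → Brightpath Group plc (R3): 50% × 70% × 30% = 10.5% of Wildmere Mining NL.
Chain via Slate Ventures LLC → Stonebridge Trust (R3): 100% × 30% × 10% = 3% of Wildmere Mining NL.
Direct interest in Wildmere Mining NL: 7%.
Aggregating (R1): 25.5% + 10.5% + 3% + 7% = 46%.

46%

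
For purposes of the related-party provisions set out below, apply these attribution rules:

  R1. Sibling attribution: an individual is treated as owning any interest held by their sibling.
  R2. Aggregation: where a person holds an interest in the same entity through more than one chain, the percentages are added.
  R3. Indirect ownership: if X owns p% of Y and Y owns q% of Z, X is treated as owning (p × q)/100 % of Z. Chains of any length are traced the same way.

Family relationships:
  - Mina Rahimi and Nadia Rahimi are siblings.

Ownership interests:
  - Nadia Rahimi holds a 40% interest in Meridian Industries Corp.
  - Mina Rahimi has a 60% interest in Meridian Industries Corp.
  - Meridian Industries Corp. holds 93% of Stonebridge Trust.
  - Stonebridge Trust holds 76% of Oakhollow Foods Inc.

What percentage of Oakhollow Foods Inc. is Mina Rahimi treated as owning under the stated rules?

70.68%

By sibling attribution (R1), Mina Rahimi is treated as also owning Nadia Rahimi's interest in Meridian Industries Corp, giving 60% + 40% = 100%.
Chain via Meridian Industries Corp. → Stonebridge Trust (R3): 100% × 93% × 76% = 70.68% of Oakhollow Foods Inc.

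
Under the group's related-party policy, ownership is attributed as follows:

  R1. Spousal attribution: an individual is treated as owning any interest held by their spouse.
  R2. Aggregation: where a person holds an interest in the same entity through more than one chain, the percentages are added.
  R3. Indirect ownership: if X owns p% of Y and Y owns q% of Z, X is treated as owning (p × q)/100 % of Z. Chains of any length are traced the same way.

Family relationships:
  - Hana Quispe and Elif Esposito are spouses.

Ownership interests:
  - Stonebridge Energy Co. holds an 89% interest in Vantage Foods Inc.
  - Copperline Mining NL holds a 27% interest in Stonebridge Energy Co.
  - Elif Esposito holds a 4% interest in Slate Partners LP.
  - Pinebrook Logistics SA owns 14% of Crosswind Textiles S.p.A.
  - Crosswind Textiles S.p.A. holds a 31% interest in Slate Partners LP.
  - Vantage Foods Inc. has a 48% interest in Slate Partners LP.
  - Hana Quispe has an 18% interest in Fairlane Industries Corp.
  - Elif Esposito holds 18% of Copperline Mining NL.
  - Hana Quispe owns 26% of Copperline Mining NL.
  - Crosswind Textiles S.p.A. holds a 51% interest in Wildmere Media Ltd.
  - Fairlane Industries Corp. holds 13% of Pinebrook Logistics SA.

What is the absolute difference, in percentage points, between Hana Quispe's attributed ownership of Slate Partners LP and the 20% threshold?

By spousal attribution (R1), Hana Quispe is treated as also owning Elif Esposito's interest in Copperline Mining NL, giving 26% + 18% = 44%.
By spousal attribution (R1), Hana Quispe is treated as owning Elif Esposito's 4% interest in Slate Partners LP.
Chain via Fairlane Industries Corp. → Pinebrook Logistics SA → Crosswind Textiles S.p.A. (R3): 18% × 13% × 14% × 31% = 0.101556% of Slate Partners LP.
Chain via Copperline Mining NL → Stonebridge Energy Co. → Vantage Foods Inc. (R3): 44% × 27% × 89% × 48% = 5.075136% of Slate Partners LP.
Direct interest in Slate Partners LP: 4%.
Aggregating (R2): 0.101556% + 5.075136% + 4% = 9.176692%.
9.176692% falls short of the 20% threshold by 10.823308 percentage points.

10.823308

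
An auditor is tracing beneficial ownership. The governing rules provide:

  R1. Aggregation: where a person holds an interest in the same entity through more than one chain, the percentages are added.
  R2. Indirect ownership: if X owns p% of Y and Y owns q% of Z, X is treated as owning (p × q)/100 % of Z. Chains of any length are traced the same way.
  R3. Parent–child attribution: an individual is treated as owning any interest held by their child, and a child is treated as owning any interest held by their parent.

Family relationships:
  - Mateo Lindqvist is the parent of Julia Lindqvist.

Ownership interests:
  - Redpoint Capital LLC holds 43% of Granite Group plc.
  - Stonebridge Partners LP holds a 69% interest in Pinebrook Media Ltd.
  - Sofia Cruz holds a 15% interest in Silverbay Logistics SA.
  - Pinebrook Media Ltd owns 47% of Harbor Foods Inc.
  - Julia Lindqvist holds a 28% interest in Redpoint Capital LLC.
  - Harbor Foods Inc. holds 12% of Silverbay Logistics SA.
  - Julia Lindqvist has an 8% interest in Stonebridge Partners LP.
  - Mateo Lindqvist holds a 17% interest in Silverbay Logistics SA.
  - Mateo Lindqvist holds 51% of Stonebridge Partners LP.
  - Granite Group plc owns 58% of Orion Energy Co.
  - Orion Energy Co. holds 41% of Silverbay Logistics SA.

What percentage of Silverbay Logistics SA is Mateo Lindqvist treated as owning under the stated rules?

By parent–child attribution (R3), Mateo Lindqvist is treated as also owning Julia Lindqvist's interest in Stonebridge Partners LP, giving 51% + 8% = 59%.
By parent–child attribution (R3), Mateo Lindqvist is treated as owning Julia Lindqvist's 28% interest in Redpoint Capital LLC.
Chain via Stonebridge Partners LP → Pinebrook Media Ltd → Harbor Foods Inc. (R2): 59% × 69% × 47% × 12% = 2.296044% of Silverbay Logistics SA.
Direct interest in Silverbay Logistics SA: 17%.
Chain via Redpoint Capital LLC → Granite Group plc → Orion Energy Co. (R2): 28% × 43% × 58% × 41% = 2.863112% of Silverbay Logistics SA.
Aggregating (R1): 2.296044% + 17% + 2.863112% = 22.159156%.

22.159156%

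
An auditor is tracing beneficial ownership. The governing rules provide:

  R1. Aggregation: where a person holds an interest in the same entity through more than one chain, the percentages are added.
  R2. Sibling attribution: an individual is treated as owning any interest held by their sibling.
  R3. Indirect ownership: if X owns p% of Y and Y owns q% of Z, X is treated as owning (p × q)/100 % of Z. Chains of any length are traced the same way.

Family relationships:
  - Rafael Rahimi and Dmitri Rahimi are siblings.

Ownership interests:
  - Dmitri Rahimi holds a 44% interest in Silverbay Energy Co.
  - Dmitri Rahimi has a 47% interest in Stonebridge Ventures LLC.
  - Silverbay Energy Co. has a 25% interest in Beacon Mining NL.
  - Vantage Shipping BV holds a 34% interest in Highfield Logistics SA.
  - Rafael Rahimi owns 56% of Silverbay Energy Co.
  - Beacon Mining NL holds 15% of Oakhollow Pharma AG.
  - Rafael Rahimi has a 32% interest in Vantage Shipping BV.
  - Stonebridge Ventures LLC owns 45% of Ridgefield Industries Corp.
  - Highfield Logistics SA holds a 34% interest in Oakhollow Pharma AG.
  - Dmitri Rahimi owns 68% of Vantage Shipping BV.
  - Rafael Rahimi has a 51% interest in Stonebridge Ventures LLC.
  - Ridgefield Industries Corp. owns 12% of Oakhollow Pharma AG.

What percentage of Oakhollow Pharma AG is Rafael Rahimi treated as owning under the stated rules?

By sibling attribution (R2), Rafael Rahimi is treated as also owning Dmitri Rahimi's interest in Stonebridge Ventures LLC, giving 51% + 47% = 98%.
By sibling attribution (R2), Rafael Rahimi is treated as also owning Dmitri Rahimi's interest in Silverbay Energy Co, giving 56% + 44% = 100%.
By sibling attribution (R2), Rafael Rahimi is treated as also owning Dmitri Rahimi's interest in Vantage Shipping BV, giving 32% + 68% = 100%.
Chain via Stonebridge Ventures LLC → Ridgefield Industries Corp. (R3): 98% × 45% × 12% = 5.292% of Oakhollow Pharma AG.
Chain via Silverbay Energy Co. → Beacon Mining NL (R3): 100% × 25% × 15% = 3.75% of Oakhollow Pharma AG.
Chain via Vantage Shipping BV → Highfield Logistics SA (R3): 100% × 34% × 34% = 11.56% of Oakhollow Pharma AG.
Aggregating (R1): 5.292% + 3.75% + 11.56% = 20.602%.

20.602%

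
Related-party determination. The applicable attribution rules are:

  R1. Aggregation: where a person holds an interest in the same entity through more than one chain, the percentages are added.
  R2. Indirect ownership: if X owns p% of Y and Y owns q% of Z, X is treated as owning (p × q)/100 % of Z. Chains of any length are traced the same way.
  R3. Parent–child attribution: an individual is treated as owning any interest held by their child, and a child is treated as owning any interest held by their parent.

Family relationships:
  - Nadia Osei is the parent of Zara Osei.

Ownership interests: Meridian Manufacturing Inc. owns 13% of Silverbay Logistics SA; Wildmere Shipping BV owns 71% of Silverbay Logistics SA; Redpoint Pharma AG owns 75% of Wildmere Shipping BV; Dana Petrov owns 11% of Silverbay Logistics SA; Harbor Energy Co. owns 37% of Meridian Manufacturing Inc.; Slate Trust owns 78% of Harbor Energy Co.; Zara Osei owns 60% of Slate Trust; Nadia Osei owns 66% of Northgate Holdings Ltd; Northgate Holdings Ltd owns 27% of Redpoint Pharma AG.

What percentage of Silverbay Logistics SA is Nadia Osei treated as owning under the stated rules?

By parent–child attribution (R3), Nadia Osei is treated as owning Zara Osei's 60% interest in Slate Trust.
Chain via Northgate Holdings Ltd → Redpoint Pharma AG → Wildmere Shipping BV (R2): 66% × 27% × 75% × 71% = 9.48915% of Silverbay Logistics SA.
Chain via Slate Trust → Harbor Energy Co. → Meridian Manufacturing Inc. (R2): 60% × 78% × 37% × 13% = 2.25108% of Silverbay Logistics SA.
Aggregating (R1): 9.48915% + 2.25108% = 11.74023%.

11.74023%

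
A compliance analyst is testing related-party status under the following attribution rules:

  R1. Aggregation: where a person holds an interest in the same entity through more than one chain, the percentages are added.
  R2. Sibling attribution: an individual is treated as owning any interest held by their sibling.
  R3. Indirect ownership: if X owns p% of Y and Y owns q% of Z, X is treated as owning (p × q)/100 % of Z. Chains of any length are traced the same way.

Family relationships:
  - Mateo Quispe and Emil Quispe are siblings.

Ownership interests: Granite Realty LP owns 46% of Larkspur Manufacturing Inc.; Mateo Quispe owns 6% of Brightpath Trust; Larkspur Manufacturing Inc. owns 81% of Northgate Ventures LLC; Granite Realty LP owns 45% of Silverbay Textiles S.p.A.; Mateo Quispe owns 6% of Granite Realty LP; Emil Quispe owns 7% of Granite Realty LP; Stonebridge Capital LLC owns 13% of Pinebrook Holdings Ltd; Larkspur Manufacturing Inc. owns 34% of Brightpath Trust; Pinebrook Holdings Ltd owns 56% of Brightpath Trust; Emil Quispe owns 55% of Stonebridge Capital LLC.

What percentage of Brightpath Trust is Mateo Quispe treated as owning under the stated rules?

By sibling attribution (R2), Mateo Quispe is treated as also owning Emil Quispe's interest in Granite Realty LP, giving 6% + 7% = 13%.
By sibling attribution (R2), Mateo Quispe is treated as owning Emil Quispe's 55% interest in Stonebridge Capital LLC.
Chain via Granite Realty LP → Larkspur Manufacturing Inc. (R3): 13% × 46% × 34% = 2.0332% of Brightpath Trust.
Direct interest in Brightpath Trust: 6%.
Chain via Stonebridge Capital LLC → Pinebrook Holdings Ltd (R3): 55% × 13% × 56% = 4.004% of Brightpath Trust.
Aggregating (R1): 2.0332% + 6% + 4.004% = 12.0372%.

12.0372%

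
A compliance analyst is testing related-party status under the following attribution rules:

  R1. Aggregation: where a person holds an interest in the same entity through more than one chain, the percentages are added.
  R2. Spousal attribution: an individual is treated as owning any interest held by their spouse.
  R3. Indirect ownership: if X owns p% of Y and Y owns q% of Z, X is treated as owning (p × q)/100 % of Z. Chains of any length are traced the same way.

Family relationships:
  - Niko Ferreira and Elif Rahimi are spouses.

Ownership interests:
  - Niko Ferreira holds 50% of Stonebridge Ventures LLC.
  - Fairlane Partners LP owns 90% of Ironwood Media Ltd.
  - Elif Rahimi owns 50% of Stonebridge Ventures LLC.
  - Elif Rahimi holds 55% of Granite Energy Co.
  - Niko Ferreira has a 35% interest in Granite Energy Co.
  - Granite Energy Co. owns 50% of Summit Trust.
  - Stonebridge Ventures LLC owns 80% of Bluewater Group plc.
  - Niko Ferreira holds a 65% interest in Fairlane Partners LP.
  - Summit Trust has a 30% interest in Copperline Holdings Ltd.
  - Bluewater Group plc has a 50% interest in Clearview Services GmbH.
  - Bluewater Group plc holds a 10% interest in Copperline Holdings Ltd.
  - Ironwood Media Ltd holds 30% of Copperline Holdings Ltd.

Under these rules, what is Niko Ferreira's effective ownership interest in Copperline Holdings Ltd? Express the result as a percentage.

39.05%

By spousal attribution (R2), Niko Ferreira is treated as also owning Elif Rahimi's interest in Stonebridge Ventures LLC, giving 50% + 50% = 100%.
By spousal attribution (R2), Niko Ferreira is treated as also owning Elif Rahimi's interest in Granite Energy Co, giving 35% + 55% = 90%.
Chain via Fairlane Partners LP → Ironwood Media Ltd (R3): 65% × 90% × 30% = 17.55% of Copperline Holdings Ltd.
Chain via Stonebridge Ventures LLC → Bluewater Group plc (R3): 100% × 80% × 10% = 8% of Copperline Holdings Ltd.
Chain via Granite Energy Co. → Summit Trust (R3): 90% × 50% × 30% = 13.5% of Copperline Holdings Ltd.
Aggregating (R1): 17.55% + 8% + 13.5% = 39.05%.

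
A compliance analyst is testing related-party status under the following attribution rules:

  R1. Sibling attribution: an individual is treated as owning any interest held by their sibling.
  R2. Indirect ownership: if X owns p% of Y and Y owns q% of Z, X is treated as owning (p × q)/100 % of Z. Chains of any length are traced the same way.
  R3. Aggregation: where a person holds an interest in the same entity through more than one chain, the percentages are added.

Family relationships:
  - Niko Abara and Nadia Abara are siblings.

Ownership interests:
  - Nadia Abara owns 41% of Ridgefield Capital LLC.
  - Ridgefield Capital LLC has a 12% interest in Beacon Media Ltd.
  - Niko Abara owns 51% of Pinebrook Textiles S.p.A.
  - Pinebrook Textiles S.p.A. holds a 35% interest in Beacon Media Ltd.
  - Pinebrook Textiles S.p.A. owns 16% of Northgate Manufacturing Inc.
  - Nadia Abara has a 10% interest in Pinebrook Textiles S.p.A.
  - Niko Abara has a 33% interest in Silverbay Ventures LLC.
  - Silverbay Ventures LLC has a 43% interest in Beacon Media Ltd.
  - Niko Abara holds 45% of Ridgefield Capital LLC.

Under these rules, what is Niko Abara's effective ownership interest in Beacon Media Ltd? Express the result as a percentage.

45.86%

By sibling attribution (R1), Niko Abara is treated as also owning Nadia Abara's interest in Ridgefield Capital LLC, giving 45% + 41% = 86%.
By sibling attribution (R1), Niko Abara is treated as also owning Nadia Abara's interest in Pinebrook Textiles S.p.A, giving 51% + 10% = 61%.
Chain via Silverbay Ventures LLC (R2): 33% × 43% = 14.19% of Beacon Media Ltd.
Chain via Ridgefield Capital LLC (R2): 86% × 12% = 10.32% of Beacon Media Ltd.
Chain via Pinebrook Textiles S.p.A. (R2): 61% × 35% = 21.35% of Beacon Media Ltd.
Aggregating (R3): 14.19% + 10.32% + 21.35% = 45.86%.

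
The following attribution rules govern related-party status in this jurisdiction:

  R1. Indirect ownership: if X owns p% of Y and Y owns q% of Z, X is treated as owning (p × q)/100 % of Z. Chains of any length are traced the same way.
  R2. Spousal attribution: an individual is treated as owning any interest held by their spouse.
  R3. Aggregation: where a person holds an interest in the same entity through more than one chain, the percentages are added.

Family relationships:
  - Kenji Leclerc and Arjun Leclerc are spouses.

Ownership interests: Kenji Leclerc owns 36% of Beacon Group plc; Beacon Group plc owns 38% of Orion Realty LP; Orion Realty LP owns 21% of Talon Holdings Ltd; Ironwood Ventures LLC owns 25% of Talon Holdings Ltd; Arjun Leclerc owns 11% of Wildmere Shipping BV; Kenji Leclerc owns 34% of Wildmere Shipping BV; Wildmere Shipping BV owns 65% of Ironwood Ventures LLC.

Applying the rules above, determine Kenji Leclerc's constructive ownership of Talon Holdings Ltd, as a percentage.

By spousal attribution (R2), Kenji Leclerc is treated as also owning Arjun Leclerc's interest in Wildmere Shipping BV, giving 34% + 11% = 45%.
Chain via Wildmere Shipping BV → Ironwood Ventures LLC (R1): 45% × 65% × 25% = 7.3125% of Talon Holdings Ltd.
Chain via Beacon Group plc → Orion Realty LP (R1): 36% × 38% × 21% = 2.8728% of Talon Holdings Ltd.
Aggregating (R3): 7.3125% + 2.8728% = 10.1853%.

10.1853%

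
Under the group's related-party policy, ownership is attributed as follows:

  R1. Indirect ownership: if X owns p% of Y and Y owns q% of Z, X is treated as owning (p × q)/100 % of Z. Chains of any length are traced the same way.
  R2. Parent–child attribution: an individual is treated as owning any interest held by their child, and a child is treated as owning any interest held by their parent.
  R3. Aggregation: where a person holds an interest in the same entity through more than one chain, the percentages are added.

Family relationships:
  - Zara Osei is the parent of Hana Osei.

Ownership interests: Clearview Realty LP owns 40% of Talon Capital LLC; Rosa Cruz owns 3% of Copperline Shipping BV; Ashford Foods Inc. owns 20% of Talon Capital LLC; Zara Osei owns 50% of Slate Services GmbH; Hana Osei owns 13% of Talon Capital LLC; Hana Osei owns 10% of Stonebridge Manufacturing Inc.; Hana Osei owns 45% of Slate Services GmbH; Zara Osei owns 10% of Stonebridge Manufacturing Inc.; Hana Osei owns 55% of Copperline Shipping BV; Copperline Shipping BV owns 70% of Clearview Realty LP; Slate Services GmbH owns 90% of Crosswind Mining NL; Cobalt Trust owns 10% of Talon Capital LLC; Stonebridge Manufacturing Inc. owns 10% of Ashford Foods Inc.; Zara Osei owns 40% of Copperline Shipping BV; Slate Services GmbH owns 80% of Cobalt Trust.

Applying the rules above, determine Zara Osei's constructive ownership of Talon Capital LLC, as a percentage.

47.6%

By parent–child attribution (R2), Zara Osei is treated as also owning Hana Osei's interest in Copperline Shipping BV, giving 40% + 55% = 95%.
By parent–child attribution (R2), Zara Osei is treated as also owning Hana Osei's interest in Slate Services GmbH, giving 50% + 45% = 95%.
By parent–child attribution (R2), Zara Osei is treated as also owning Hana Osei's interest in Stonebridge Manufacturing Inc, giving 10% + 10% = 20%.
By parent–child attribution (R2), Zara Osei is treated as owning Hana Osei's 13% interest in Talon Capital LLC.
Chain via Copperline Shipping BV → Clearview Realty LP (R1): 95% × 70% × 40% = 26.6% of Talon Capital LLC.
Chain via Slate Services GmbH → Cobalt Trust (R1): 95% × 80% × 10% = 7.6% of Talon Capital LLC.
Chain via Stonebridge Manufacturing Inc. → Ashford Foods Inc. (R1): 20% × 10% × 20% = 0.4% of Talon Capital LLC.
Direct interest in Talon Capital LLC: 13%.
Aggregating (R3): 26.6% + 7.6% + 0.4% + 13% = 47.6%.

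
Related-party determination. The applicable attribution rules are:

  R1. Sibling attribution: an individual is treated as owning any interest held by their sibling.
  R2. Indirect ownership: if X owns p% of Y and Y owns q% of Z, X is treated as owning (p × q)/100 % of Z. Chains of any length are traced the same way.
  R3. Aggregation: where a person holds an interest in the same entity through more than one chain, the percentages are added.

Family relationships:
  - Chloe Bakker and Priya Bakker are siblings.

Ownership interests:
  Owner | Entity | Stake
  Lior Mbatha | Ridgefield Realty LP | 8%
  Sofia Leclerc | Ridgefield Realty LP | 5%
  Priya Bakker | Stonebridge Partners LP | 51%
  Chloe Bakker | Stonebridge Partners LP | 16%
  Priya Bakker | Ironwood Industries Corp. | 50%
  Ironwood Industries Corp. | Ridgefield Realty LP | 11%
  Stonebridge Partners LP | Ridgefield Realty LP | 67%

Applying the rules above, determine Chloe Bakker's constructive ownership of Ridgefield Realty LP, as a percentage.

50.39%

By sibling attribution (R1), Chloe Bakker is treated as also owning Priya Bakker's interest in Stonebridge Partners LP, giving 16% + 51% = 67%.
By sibling attribution (R1), Chloe Bakker is treated as owning Priya Bakker's 50% interest in Ironwood Industries Corp.
Chain via Stonebridge Partners LP (R2): 67% × 67% = 44.89% of Ridgefield Realty LP.
Chain via Ironwood Industries Corp. (R2): 50% × 11% = 5.5% of Ridgefield Realty LP.
Aggregating (R3): 44.89% + 5.5% = 50.39%.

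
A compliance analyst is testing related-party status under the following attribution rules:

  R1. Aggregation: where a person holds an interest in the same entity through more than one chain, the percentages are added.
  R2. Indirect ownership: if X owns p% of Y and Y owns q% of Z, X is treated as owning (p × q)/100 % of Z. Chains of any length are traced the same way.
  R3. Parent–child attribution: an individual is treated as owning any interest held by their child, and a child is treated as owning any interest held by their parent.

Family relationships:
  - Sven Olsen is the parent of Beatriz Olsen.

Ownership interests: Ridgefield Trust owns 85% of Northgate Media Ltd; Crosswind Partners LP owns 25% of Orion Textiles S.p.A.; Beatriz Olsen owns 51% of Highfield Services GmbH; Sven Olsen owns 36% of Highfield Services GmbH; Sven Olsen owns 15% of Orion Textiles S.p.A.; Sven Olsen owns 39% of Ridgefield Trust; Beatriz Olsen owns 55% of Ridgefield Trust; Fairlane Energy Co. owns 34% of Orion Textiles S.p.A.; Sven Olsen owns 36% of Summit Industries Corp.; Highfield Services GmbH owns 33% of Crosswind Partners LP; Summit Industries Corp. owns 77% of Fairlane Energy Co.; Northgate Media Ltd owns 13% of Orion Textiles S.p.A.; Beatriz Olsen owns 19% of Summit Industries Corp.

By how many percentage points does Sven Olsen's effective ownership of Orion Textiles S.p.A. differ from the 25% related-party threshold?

By parent–child attribution (R3), Sven Olsen is treated as also owning Beatriz Olsen's interest in Summit Industries Corp, giving 36% + 19% = 55%.
By parent–child attribution (R3), Sven Olsen is treated as also owning Beatriz Olsen's interest in Highfield Services GmbH, giving 36% + 51% = 87%.
By parent–child attribution (R3), Sven Olsen is treated as also owning Beatriz Olsen's interest in Ridgefield Trust, giving 39% + 55% = 94%.
Chain via Summit Industries Corp. → Fairlane Energy Co. (R2): 55% × 77% × 34% = 14.399% of Orion Textiles S.p.A.
Chain via Highfield Services GmbH → Crosswind Partners LP (R2): 87% × 33% × 25% = 7.1775% of Orion Textiles S.p.A.
Chain via Ridgefield Trust → Northgate Media Ltd (R2): 94% × 85% × 13% = 10.387% of Orion Textiles S.p.A.
Direct interest in Orion Textiles S.p.A: 15%.
Aggregating (R1): 14.399% + 7.1775% + 10.387% + 15% = 46.9635%.
46.9635% exceeds the 25% threshold by 21.9635 percentage points.

21.9635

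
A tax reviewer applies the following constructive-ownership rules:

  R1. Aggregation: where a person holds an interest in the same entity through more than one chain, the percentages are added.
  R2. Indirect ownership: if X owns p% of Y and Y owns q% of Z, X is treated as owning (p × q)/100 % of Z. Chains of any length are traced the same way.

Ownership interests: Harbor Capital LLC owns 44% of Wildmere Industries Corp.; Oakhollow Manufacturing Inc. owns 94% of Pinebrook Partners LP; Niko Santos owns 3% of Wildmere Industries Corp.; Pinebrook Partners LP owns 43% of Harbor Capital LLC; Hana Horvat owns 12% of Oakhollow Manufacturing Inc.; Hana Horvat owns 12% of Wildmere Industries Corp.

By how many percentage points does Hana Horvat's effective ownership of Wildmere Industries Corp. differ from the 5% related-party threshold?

9.134176

Chain via Oakhollow Manufacturing Inc. → Pinebrook Partners LP → Harbor Capital LLC (R2): 12% × 94% × 43% × 44% = 2.134176% of Wildmere Industries Corp.
Direct interest in Wildmere Industries Corp: 12%.
Aggregating (R1): 2.134176% + 12% = 14.134176%.
14.134176% exceeds the 5% threshold by 9.134176 percentage points.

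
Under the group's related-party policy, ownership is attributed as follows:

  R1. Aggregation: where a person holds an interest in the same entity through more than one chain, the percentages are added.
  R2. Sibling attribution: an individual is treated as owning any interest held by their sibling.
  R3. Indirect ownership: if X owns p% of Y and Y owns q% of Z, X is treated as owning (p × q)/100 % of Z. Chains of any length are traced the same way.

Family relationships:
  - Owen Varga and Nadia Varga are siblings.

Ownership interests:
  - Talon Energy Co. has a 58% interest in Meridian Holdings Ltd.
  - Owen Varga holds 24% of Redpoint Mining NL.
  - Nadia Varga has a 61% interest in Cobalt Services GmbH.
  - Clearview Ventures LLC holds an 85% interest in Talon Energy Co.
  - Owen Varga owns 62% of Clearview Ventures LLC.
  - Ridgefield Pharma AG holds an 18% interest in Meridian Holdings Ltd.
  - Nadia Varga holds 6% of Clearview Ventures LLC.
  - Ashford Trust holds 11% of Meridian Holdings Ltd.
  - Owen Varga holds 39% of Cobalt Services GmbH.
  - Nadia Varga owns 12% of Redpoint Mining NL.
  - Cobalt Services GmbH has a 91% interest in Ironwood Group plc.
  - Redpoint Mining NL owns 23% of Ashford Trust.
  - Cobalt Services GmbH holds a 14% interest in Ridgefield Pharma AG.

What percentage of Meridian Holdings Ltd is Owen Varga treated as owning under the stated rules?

By sibling attribution (R2), Owen Varga is treated as also owning Nadia Varga's interest in Cobalt Services GmbH, giving 39% + 61% = 100%.
By sibling attribution (R2), Owen Varga is treated as also owning Nadia Varga's interest in Redpoint Mining NL, giving 24% + 12% = 36%.
By sibling attribution (R2), Owen Varga is treated as also owning Nadia Varga's interest in Clearview Ventures LLC, giving 62% + 6% = 68%.
Chain via Cobalt Services GmbH → Ridgefield Pharma AG (R3): 100% × 14% × 18% = 2.52% of Meridian Holdings Ltd.
Chain via Redpoint Mining NL → Ashford Trust (R3): 36% × 23% × 11% = 0.9108% of Meridian Holdings Ltd.
Chain via Clearview Ventures LLC → Talon Energy Co. (R3): 68% × 85% × 58% = 33.524% of Meridian Holdings Ltd.
Aggregating (R1): 2.52% + 0.9108% + 33.524% = 36.9548%.

36.9548%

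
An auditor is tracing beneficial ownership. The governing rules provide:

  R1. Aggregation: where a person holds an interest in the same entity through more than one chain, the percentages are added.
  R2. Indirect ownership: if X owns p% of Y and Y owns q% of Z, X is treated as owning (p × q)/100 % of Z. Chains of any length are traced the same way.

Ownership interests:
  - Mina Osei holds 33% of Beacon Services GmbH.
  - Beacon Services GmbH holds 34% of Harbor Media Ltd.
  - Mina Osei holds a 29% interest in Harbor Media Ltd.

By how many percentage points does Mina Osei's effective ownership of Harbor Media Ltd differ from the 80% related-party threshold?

Chain via Beacon Services GmbH (R2): 33% × 34% = 11.22% of Harbor Media Ltd.
Direct interest in Harbor Media Ltd: 29%.
Aggregating (R1): 11.22% + 29% = 40.22%.
40.22% falls short of the 80% threshold by 39.78 percentage points.

39.78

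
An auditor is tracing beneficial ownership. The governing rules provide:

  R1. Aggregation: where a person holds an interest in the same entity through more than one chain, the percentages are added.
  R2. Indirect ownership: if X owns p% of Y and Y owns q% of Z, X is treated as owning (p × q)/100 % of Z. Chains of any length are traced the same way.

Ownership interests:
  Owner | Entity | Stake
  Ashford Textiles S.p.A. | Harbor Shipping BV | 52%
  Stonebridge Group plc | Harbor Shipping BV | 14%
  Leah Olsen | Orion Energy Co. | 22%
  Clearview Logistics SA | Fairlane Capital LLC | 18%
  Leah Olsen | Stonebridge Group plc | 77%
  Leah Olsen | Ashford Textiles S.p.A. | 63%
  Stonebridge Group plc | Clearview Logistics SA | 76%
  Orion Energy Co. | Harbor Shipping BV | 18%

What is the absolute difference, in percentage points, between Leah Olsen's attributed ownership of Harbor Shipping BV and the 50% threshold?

Chain via Stonebridge Group plc (R2): 77% × 14% = 10.78% of Harbor Shipping BV.
Chain via Orion Energy Co. (R2): 22% × 18% = 3.96% of Harbor Shipping BV.
Chain via Ashford Textiles S.p.A. (R2): 63% × 52% = 32.76% of Harbor Shipping BV.
Aggregating (R1): 10.78% + 3.96% + 32.76% = 47.5%.
47.5% falls short of the 50% threshold by 2.5 percentage points.

2.5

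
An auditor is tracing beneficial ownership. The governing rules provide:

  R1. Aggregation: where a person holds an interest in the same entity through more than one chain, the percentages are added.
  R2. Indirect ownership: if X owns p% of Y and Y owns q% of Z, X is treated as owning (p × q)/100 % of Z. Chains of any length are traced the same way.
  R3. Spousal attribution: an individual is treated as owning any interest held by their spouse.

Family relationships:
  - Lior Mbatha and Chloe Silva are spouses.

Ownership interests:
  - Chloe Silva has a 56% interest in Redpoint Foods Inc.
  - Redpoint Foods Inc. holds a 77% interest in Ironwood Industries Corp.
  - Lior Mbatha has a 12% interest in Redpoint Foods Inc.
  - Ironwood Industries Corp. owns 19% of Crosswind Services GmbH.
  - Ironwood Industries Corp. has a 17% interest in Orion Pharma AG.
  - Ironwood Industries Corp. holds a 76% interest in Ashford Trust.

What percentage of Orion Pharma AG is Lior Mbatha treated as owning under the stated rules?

8.9012%

By spousal attribution (R3), Lior Mbatha is treated as also owning Chloe Silva's interest in Redpoint Foods Inc, giving 12% + 56% = 68%.
Chain via Redpoint Foods Inc. → Ironwood Industries Corp. (R2): 68% × 77% × 17% = 8.9012% of Orion Pharma AG.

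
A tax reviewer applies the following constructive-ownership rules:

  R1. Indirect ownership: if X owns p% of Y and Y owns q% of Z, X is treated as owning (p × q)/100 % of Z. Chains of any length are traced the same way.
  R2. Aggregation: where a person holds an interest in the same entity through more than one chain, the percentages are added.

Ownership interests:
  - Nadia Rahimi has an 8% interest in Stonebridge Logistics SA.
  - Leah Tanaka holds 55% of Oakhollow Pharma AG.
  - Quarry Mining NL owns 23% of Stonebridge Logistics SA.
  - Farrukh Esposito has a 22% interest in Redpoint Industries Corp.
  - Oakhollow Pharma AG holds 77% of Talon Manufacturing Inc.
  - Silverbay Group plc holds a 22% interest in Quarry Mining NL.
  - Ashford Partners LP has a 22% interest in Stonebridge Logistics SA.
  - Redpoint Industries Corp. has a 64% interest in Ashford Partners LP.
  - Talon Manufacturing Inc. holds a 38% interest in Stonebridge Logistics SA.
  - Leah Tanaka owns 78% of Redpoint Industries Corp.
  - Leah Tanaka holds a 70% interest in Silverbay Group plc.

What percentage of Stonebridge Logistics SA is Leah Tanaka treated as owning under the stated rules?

30.6174%

Chain via Oakhollow Pharma AG → Talon Manufacturing Inc. (R1): 55% × 77% × 38% = 16.093% of Stonebridge Logistics SA.
Chain via Silverbay Group plc → Quarry Mining NL (R1): 70% × 22% × 23% = 3.542% of Stonebridge Logistics SA.
Chain via Redpoint Industries Corp. → Ashford Partners LP (R1): 78% × 64% × 22% = 10.9824% of Stonebridge Logistics SA.
Aggregating (R2): 16.093% + 3.542% + 10.9824% = 30.6174%.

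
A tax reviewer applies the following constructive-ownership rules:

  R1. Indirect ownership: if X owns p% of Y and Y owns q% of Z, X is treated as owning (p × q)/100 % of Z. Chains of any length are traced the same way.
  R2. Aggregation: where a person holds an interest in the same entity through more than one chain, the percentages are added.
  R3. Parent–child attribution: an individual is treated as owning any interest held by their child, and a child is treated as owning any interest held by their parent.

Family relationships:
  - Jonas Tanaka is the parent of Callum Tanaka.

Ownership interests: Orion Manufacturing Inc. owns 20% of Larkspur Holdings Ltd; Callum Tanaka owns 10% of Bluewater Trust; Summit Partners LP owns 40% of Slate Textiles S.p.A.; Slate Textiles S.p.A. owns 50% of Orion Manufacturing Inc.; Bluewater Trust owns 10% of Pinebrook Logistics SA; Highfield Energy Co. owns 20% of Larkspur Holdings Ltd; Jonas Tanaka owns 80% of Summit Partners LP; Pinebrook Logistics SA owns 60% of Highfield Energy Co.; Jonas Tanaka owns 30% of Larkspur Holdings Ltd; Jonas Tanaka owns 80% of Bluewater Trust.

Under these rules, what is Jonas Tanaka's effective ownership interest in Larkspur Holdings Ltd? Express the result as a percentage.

34.28%

By parent–child attribution (R3), Jonas Tanaka is treated as also owning Callum Tanaka's interest in Bluewater Trust, giving 80% + 10% = 90%.
Chain via Summit Partners LP → Slate Textiles S.p.A. → Orion Manufacturing Inc. (R1): 80% × 40% × 50% × 20% = 3.2% of Larkspur Holdings Ltd.
Chain via Bluewater Trust → Pinebrook Logistics SA → Highfield Energy Co. (R1): 90% × 10% × 60% × 20% = 1.08% of Larkspur Holdings Ltd.
Direct interest in Larkspur Holdings Ltd: 30%.
Aggregating (R2): 3.2% + 1.08% + 30% = 34.28%.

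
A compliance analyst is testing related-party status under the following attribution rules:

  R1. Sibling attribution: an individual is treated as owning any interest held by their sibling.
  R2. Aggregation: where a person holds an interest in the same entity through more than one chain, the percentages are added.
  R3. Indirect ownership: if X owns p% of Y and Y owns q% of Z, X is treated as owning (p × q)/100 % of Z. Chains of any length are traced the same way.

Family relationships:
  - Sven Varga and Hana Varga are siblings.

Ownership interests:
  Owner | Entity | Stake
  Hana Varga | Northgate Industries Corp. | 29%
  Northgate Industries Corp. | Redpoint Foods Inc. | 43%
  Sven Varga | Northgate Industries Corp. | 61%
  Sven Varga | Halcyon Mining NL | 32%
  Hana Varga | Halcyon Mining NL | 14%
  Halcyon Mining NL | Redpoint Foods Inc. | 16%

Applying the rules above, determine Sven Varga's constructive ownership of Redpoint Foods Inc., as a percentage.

46.06%

By sibling attribution (R1), Sven Varga is treated as also owning Hana Varga's interest in Halcyon Mining NL, giving 32% + 14% = 46%.
By sibling attribution (R1), Sven Varga is treated as also owning Hana Varga's interest in Northgate Industries Corp, giving 61% + 29% = 90%.
Chain via Halcyon Mining NL (R3): 46% × 16% = 7.36% of Redpoint Foods Inc.
Chain via Northgate Industries Corp. (R3): 90% × 43% = 38.7% of Redpoint Foods Inc.
Aggregating (R2): 7.36% + 38.7% = 46.06%.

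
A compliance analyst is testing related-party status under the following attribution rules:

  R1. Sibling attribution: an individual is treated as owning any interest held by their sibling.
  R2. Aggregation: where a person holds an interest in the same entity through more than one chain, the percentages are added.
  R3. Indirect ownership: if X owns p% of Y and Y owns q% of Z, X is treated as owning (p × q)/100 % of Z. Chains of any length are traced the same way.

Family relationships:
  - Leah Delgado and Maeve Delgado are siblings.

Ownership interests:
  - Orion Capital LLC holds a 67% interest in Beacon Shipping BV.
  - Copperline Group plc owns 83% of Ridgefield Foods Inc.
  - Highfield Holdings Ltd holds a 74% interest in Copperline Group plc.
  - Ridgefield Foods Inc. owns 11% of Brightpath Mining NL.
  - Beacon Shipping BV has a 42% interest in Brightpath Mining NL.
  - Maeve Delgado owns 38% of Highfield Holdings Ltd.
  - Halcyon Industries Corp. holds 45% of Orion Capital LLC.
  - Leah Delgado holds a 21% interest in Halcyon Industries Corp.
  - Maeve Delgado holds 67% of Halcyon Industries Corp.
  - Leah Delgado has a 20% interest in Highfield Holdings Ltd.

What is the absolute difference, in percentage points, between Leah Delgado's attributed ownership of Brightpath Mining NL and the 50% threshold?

34.937964

By sibling attribution (R1), Leah Delgado is treated as also owning Maeve Delgado's interest in Halcyon Industries Corp, giving 21% + 67% = 88%.
By sibling attribution (R1), Leah Delgado is treated as also owning Maeve Delgado's interest in Highfield Holdings Ltd, giving 20% + 38% = 58%.
Chain via Halcyon Industries Corp. → Orion Capital LLC → Beacon Shipping BV (R3): 88% × 45% × 67% × 42% = 11.14344% of Brightpath Mining NL.
Chain via Highfield Holdings Ltd → Copperline Group plc → Ridgefield Foods Inc. (R3): 58% × 74% × 83% × 11% = 3.918596% of Brightpath Mining NL.
Aggregating (R2): 11.14344% + 3.918596% = 15.062036%.
15.062036% falls short of the 50% threshold by 34.937964 percentage points.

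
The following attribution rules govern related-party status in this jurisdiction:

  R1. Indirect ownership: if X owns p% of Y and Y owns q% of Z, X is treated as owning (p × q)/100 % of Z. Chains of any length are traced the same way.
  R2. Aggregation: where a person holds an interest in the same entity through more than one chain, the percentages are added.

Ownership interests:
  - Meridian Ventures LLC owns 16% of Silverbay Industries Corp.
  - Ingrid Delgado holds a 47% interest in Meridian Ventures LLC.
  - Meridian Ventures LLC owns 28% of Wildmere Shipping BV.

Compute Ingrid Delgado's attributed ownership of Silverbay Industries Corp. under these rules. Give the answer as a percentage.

Chain via Meridian Ventures LLC (R1): 47% × 16% = 7.52% of Silverbay Industries Corp.

7.52%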